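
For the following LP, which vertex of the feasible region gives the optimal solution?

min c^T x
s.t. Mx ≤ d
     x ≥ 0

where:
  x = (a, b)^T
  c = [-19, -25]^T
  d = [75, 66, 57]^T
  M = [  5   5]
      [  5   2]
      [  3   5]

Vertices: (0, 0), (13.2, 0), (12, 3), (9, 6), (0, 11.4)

Evaluate the objective at each vertex of the feasible region:
  z(0, 0) = 0
  z(13.2, 0) = -250.8
  z(12, 3) = -303
  z(9, 6) = -321  ←
  z(0, 11.4) = -285
The minimum is at a = 9, b = 6.

(9, 6)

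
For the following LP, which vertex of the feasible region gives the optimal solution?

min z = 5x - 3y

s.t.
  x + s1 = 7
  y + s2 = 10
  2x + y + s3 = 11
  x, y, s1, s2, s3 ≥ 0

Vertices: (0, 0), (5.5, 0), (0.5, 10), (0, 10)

Evaluate the objective at each vertex of the feasible region:
  z(0, 0) = 0
  z(5.5, 0) = 27.5
  z(0.5, 10) = -27.5
  z(0, 10) = -30  ←
The minimum is at x = 0, y = 10.

(0, 10)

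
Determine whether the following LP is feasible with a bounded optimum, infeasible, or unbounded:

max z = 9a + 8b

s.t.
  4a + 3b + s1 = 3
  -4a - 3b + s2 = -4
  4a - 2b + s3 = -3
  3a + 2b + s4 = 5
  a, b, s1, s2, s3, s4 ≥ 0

Infeasible (no feasible solution exists)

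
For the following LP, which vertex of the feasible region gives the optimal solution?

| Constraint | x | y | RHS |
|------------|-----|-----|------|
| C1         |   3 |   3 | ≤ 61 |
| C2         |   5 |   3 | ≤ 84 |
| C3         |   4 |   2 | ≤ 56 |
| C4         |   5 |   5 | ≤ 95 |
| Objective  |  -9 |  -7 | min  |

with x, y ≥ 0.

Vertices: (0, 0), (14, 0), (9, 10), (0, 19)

Evaluate the objective at each vertex of the feasible region:
  z(0, 0) = 0
  z(14, 0) = -126
  z(9, 10) = -151  ←
  z(0, 19) = -133
The minimum is at x = 9, y = 10.

(9, 10)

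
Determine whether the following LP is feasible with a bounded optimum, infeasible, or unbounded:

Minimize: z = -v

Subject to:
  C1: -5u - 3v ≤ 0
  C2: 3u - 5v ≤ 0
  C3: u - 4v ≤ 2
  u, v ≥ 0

Unbounded (objective can decrease without bound)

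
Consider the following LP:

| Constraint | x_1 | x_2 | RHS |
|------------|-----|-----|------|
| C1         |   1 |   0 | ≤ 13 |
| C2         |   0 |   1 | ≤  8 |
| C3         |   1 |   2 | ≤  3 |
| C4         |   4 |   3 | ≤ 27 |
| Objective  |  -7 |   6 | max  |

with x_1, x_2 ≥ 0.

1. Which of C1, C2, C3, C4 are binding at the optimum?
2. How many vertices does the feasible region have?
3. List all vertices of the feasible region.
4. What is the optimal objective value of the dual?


1. C3
2. 3
3. (0, 0), (3, 0), (0, 1.5)
4. 9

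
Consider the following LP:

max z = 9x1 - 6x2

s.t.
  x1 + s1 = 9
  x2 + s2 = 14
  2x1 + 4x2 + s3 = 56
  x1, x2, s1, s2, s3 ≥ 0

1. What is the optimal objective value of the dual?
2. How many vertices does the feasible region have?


1. 81
2. 4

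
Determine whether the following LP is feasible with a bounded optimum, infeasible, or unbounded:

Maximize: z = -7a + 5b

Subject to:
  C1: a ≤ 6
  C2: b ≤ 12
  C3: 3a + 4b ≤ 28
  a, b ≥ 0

Feasible with a bounded optimal solution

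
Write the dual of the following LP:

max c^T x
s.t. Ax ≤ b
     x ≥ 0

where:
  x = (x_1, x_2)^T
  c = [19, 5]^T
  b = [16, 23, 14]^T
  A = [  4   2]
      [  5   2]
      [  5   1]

Primal max cᵀx s.t. Ax ≤ b, x ≥ 0  →  Dual min bᵀy s.t. Aᵀy ≥ c, y ≥ 0.

Minimize: z = 16y1 + 23y2 + 14y3

Subject to:
  4y1 + 5y2 + 5y3 ≥ 19
  2y1 + 2y2 + y3 ≥ 5
  y1, y2, y3 ≥ 0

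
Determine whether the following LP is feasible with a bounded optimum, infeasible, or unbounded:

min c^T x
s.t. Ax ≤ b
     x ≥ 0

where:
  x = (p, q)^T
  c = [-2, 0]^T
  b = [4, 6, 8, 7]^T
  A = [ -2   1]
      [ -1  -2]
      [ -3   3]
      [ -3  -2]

Unbounded (objective can decrease without bound)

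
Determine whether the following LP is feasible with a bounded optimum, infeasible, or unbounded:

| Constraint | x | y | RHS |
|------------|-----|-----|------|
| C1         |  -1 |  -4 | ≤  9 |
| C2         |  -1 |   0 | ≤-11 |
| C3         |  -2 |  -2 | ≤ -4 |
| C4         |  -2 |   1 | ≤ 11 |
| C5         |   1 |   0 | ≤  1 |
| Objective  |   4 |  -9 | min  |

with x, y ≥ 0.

Infeasible (no feasible solution exists)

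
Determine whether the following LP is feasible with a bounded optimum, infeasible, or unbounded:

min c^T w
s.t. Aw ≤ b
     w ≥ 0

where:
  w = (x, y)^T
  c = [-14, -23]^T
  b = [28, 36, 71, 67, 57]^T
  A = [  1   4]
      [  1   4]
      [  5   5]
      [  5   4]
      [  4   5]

Feasible with a bounded optimal solution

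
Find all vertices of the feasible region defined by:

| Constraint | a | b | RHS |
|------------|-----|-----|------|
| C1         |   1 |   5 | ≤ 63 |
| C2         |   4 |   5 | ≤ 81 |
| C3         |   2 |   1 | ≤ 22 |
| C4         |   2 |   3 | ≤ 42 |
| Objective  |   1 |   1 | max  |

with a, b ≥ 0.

(0, 0), (11, 0), (6, 10), (3, 12), (0, 12.6)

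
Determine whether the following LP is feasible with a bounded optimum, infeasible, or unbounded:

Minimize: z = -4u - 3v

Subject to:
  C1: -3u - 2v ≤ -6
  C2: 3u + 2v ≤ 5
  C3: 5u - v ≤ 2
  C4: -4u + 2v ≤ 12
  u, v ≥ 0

Infeasible (no feasible solution exists)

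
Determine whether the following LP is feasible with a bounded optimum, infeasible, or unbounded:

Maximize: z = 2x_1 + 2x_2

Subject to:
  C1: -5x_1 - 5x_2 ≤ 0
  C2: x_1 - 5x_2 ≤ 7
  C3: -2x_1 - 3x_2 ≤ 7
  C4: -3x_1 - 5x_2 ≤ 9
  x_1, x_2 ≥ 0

Unbounded (objective can increase without bound)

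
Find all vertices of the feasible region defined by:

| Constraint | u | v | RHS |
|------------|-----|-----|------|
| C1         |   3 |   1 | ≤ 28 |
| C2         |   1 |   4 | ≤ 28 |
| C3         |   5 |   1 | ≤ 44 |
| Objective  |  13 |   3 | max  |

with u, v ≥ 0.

(0, 0), (8.8, 0), (8, 4), (7.636, 5.091), (0, 7)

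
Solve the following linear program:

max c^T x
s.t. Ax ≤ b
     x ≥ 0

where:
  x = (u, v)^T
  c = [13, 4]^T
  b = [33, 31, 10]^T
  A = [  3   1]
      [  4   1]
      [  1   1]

Evaluate the objective at each vertex of the feasible region:
  z(0, 0) = 0
  z(7.75, 0) = 100.8
  z(7, 3) = 103  ←
  z(0, 10) = 40
The maximum is at u = 7, v = 3.

u = 7, v = 3, z = 103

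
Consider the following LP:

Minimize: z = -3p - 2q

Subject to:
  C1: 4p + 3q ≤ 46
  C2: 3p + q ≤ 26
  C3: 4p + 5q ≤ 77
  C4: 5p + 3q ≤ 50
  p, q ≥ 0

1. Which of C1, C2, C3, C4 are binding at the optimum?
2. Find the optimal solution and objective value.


1. C1, C4
2. p = 4, q = 10, z = -32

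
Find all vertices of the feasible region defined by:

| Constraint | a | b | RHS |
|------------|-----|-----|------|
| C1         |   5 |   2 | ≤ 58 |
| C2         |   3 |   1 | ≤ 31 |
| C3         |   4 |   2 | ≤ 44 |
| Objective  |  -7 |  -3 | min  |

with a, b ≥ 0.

(0, 0), (10.33, 0), (9, 4), (0, 22)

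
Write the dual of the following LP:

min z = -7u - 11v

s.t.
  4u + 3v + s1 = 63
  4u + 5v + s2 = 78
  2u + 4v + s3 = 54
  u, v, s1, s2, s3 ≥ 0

Primal min cᵀx s.t. Ax ≤ b, x ≥ 0  →  Dual max −bᵀy s.t. Aᵀy ≥ −c, y ≥ 0.

Maximize: z = -63y1 - 78y2 - 54y3

Subject to:
  4y1 + 4y2 + 2y3 ≥ 7
  3y1 + 5y2 + 4y3 ≥ 11
  y1, y2, y3 ≥ 0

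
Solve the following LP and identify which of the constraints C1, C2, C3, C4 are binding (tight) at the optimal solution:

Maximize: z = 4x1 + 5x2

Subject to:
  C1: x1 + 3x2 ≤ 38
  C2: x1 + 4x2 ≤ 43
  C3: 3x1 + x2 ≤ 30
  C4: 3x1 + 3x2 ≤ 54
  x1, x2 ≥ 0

At x1 = 7, x2 = 9, compute slack b - a·x for each constraint:
  C1: 38 − 34 = 4  (slack)
  C2: 43 − 43 = 0  (binding)
  C3: 30 − 30 = 0  (binding)
  C4: 54 − 48 = 6  (slack)

Optimal: x1 = 7, x2 = 9
Binding: C2, C3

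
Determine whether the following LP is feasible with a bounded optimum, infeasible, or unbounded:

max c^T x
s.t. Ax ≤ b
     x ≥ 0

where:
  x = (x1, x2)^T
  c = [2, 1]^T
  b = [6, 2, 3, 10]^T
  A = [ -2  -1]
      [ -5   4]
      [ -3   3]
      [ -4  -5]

Unbounded (objective can increase without bound)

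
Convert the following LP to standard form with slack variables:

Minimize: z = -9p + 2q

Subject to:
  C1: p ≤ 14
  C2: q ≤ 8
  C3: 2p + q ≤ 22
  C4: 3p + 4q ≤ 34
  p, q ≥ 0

min z = -9p + 2q

s.t.
  p + s1 = 14
  q + s2 = 8
  2p + q + s3 = 22
  3p + 4q + s4 = 34
  p, q, s1, s2, s3, s4 ≥ 0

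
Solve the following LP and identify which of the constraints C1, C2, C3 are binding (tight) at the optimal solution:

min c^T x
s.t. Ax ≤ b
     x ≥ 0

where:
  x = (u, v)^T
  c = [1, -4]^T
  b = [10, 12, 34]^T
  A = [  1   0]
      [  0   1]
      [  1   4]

At u = 0, v = 8.5, compute slack b - a·x for each constraint:
  C1: 10 − 0 = 10  (slack)
  C2: 12 − 8.5 = 3.5  (slack)
  C3: 34 − 34 = 0  (binding)

Optimal: u = 0, v = 8.5
Binding: C3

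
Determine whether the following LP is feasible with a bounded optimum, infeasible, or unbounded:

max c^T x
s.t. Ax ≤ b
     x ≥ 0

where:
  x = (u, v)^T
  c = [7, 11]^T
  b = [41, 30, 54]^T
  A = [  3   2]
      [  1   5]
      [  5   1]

Feasible with a bounded optimal solution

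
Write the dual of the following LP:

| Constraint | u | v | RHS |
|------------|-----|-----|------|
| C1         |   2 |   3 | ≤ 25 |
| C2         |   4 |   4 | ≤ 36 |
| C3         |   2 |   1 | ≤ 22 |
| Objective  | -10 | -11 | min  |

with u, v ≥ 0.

Primal min cᵀx s.t. Ax ≤ b, x ≥ 0  →  Dual max −bᵀy s.t. Aᵀy ≥ −c, y ≥ 0.

Maximize: z = -25y1 - 36y2 - 22y3

Subject to:
  2y1 + 4y2 + 2y3 ≥ 10
  3y1 + 4y2 + y3 ≥ 11
  y1, y2, y3 ≥ 0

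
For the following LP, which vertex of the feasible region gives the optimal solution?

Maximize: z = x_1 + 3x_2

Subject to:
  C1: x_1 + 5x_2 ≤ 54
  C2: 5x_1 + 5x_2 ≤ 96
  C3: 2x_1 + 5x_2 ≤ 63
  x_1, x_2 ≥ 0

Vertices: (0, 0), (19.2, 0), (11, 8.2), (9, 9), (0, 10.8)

Evaluate the objective at each vertex of the feasible region:
  z(0, 0) = 0
  z(19.2, 0) = 19.2
  z(11, 8.2) = 35.6
  z(9, 9) = 36  ←
  z(0, 10.8) = 32.4
The maximum is at x_1 = 9, x_2 = 9.

(9, 9)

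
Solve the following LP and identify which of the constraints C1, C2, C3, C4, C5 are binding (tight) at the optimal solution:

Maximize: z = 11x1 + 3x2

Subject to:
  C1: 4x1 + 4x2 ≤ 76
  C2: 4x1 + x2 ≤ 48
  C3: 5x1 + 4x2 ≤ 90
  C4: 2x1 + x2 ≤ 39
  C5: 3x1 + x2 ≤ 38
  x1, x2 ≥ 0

At x1 = 10, x2 = 8, compute slack b - a·x for each constraint:
  C1: 76 − 72 = 4  (slack)
  C2: 48 − 48 = 0  (binding)
  C3: 90 − 82 = 8  (slack)
  C4: 39 − 28 = 11  (slack)
  C5: 38 − 38 = 0  (binding)

Optimal: x1 = 10, x2 = 8
Binding: C2, C5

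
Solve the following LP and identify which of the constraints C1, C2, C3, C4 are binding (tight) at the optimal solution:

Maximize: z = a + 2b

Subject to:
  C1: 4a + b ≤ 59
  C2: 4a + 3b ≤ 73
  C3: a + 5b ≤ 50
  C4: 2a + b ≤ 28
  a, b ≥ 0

At a = 10, b = 8, compute slack b - a·x for each constraint:
  C1: 59 − 48 = 11  (slack)
  C2: 73 − 64 = 9  (slack)
  C3: 50 − 50 = 0  (binding)
  C4: 28 − 28 = 0  (binding)

Optimal: a = 10, b = 8
Binding: C3, C4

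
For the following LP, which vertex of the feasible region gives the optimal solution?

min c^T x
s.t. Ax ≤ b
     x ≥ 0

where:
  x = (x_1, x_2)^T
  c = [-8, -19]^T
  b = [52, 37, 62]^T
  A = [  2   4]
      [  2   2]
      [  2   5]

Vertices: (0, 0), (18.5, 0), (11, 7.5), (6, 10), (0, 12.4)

Evaluate the objective at each vertex of the feasible region:
  z(0, 0) = 0
  z(18.5, 0) = -148
  z(11, 7.5) = -230.5
  z(6, 10) = -238  ←
  z(0, 12.4) = -235.6
The minimum is at x_1 = 6, x_2 = 10.

(6, 10)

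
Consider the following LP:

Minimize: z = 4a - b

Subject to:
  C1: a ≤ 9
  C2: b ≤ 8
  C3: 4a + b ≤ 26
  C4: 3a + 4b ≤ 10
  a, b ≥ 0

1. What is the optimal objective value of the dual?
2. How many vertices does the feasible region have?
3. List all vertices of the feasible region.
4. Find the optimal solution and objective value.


1. -2.5
2. 3
3. (0, 0), (3.333, 0), (0, 2.5)
4. a = 0, b = 2.5, z = -2.5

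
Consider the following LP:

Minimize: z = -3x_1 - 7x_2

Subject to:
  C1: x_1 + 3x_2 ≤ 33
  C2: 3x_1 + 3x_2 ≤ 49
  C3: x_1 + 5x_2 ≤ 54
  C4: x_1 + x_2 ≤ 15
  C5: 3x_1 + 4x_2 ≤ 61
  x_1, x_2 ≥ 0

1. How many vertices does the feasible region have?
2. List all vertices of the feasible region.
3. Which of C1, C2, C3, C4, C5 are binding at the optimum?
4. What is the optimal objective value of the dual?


1. 5
2. (0, 0), (15, 0), (6, 9), (1.5, 10.5), (0, 10.8)
3. C1, C4
4. -81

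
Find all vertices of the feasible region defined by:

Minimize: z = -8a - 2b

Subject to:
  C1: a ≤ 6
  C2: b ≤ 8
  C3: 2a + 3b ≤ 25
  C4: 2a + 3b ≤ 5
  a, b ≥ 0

(0, 0), (2.5, 0), (0, 1.667)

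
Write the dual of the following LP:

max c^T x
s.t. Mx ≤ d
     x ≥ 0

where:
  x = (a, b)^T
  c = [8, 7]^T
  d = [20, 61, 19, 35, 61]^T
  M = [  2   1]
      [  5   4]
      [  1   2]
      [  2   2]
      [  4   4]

Primal max cᵀx s.t. Ax ≤ b, x ≥ 0  →  Dual min bᵀy s.t. Aᵀy ≥ c, y ≥ 0.

Minimize: z = 20y1 + 61y2 + 19y3 + 35y4 + 61y5

Subject to:
  2y1 + 5y2 + y3 + 2y4 + 4y5 ≥ 8
  y1 + 4y2 + 2y3 + 2y4 + 4y5 ≥ 7
  y1, y2, y3, y4, y5 ≥ 0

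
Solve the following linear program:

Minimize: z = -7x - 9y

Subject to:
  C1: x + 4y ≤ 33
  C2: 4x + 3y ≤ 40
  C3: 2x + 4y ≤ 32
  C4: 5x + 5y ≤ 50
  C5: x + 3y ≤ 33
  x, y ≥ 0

Evaluate the objective at each vertex of the feasible region:
  z(0, 0) = 0
  z(10, 0) = -70
  z(4, 6) = -82  ←
  z(0, 8) = -72
The minimum is at x = 4, y = 6.

x = 4, y = 6, z = -82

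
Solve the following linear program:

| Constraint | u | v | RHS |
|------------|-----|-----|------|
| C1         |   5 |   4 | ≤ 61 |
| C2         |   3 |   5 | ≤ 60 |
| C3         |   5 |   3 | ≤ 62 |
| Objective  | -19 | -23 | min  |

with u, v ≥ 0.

Evaluate the objective at each vertex of the feasible region:
  z(0, 0) = 0
  z(12.2, 0) = -231.8
  z(5, 9) = -302  ←
  z(0, 12) = -276
The minimum is at u = 5, v = 9.

u = 5, v = 9, z = -302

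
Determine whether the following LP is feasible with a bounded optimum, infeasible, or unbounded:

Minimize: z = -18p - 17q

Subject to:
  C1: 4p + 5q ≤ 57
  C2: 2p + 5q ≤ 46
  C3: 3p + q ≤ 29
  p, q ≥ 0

Feasible with a bounded optimal solution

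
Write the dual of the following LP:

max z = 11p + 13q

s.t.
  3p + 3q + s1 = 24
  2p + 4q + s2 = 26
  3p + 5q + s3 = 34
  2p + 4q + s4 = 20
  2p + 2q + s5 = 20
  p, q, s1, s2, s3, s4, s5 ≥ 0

Primal max cᵀx s.t. Ax ≤ b, x ≥ 0  →  Dual min bᵀy s.t. Aᵀy ≥ c, y ≥ 0.

Minimize: z = 24y1 + 26y2 + 34y3 + 20y4 + 20y5

Subject to:
  3y1 + 2y2 + 3y3 + 2y4 + 2y5 ≥ 11
  3y1 + 4y2 + 5y3 + 4y4 + 2y5 ≥ 13
  y1, y2, y3, y4, y5 ≥ 0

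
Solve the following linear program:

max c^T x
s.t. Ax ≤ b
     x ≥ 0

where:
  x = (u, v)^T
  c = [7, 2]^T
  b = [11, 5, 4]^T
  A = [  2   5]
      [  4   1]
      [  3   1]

Evaluate the objective at each vertex of the feasible region:
  z(0, 0) = 0
  z(1.25, 0) = 8.75
  z(1, 1) = 9  ←
  z(0.6923, 1.923) = 8.692
  z(0, 2.2) = 4.4
The maximum is at u = 1, v = 1.

u = 1, v = 1, z = 9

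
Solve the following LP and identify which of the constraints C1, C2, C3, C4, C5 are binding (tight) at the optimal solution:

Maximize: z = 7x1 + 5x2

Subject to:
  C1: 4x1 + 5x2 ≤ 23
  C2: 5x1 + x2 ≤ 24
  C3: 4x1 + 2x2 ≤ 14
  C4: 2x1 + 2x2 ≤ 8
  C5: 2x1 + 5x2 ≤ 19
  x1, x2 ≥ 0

At x1 = 3, x2 = 1, compute slack b - a·x for each constraint:
  C1: 23 − 17 = 6  (slack)
  C2: 24 − 16 = 8  (slack)
  C3: 14 − 14 = 0  (binding)
  C4: 8 − 8 = 0  (binding)
  C5: 19 − 11 = 8  (slack)

Optimal: x1 = 3, x2 = 1
Binding: C3, C4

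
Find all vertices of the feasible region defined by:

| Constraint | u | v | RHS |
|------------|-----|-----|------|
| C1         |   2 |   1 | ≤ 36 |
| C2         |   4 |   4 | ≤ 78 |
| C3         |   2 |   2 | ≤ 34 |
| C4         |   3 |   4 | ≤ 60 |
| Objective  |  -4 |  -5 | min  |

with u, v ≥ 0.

(0, 0), (17, 0), (8, 9), (0, 15)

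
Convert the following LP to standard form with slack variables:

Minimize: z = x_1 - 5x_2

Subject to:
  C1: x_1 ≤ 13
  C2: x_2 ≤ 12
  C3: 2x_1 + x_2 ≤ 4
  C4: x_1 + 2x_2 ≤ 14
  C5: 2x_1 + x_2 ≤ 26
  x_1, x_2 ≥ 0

min z = x_1 - 5x_2

s.t.
  x_1 + s1 = 13
  x_2 + s2 = 12
  2x_1 + x_2 + s3 = 4
  x_1 + 2x_2 + s4 = 14
  2x_1 + x_2 + s5 = 26
  x_1, x_2, s1, s2, s3, s4, s5 ≥ 0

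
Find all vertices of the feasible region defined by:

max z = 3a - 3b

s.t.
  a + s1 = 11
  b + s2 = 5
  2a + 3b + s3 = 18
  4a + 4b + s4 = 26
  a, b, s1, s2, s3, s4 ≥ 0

(0, 0), (6.5, 0), (1.5, 5), (0, 5)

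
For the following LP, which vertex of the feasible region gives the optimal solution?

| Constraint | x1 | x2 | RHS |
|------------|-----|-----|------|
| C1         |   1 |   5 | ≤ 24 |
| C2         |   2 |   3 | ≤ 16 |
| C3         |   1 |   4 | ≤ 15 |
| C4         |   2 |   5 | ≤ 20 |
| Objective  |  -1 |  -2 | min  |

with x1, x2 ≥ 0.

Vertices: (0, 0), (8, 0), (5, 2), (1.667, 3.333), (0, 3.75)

Evaluate the objective at each vertex of the feasible region:
  z(0, 0) = 0
  z(8, 0) = -8
  z(5, 2) = -9  ←
  z(1.667, 3.333) = -8.333
  z(0, 3.75) = -7.5
The minimum is at x1 = 5, x2 = 2.

(5, 2)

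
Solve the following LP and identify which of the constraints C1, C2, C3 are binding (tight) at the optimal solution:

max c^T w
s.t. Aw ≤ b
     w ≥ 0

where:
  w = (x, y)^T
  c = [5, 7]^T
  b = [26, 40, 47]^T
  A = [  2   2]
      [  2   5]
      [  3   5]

At x = 9, y = 4, compute slack b - a·x for each constraint:
  C1: 26 − 26 = 0  (binding)
  C2: 40 − 38 = 2  (slack)
  C3: 47 − 47 = 0  (binding)

Optimal: x = 9, y = 4
Binding: C1, C3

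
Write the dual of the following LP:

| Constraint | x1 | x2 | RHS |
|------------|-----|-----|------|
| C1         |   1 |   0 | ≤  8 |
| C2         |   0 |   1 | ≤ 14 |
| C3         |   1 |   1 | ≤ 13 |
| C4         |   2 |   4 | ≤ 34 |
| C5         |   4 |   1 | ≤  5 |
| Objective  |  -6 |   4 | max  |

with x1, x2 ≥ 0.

Primal max cᵀx s.t. Ax ≤ b, x ≥ 0  →  Dual min bᵀy s.t. Aᵀy ≥ c, y ≥ 0.

Minimize: z = 8y1 + 14y2 + 13y3 + 34y4 + 5y5

Subject to:
  y1 + y3 + 2y4 + 4y5 ≥ -6
  y2 + y3 + 4y4 + y5 ≥ 4
  y1, y2, y3, y4, y5 ≥ 0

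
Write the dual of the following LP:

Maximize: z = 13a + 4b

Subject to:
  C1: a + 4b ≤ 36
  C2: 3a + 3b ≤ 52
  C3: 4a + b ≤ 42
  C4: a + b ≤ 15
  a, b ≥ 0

Primal max cᵀx s.t. Ax ≤ b, x ≥ 0  →  Dual min bᵀy s.t. Aᵀy ≥ c, y ≥ 0.

Minimize: z = 36y1 + 52y2 + 42y3 + 15y4

Subject to:
  y1 + 3y2 + 4y3 + y4 ≥ 13
  4y1 + 3y2 + y3 + y4 ≥ 4
  y1, y2, y3, y4 ≥ 0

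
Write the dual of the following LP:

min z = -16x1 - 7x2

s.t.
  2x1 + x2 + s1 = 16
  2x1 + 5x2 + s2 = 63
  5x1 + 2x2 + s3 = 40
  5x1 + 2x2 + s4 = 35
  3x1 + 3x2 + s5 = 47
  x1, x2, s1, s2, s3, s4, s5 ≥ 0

Primal min cᵀx s.t. Ax ≤ b, x ≥ 0  →  Dual max −bᵀy s.t. Aᵀy ≥ −c, y ≥ 0.

Maximize: z = -16y1 - 63y2 - 40y3 - 35y4 - 47y5

Subject to:
  2y1 + 2y2 + 5y3 + 5y4 + 3y5 ≥ 16
  y1 + 5y2 + 2y3 + 2y4 + 3y5 ≥ 7
  y1, y2, y3, y4, y5 ≥ 0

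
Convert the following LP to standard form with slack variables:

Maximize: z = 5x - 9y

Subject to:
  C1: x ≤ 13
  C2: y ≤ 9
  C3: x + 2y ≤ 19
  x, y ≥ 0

max z = 5x - 9y

s.t.
  x + s1 = 13
  y + s2 = 9
  x + 2y + s3 = 19
  x, y, s1, s2, s3 ≥ 0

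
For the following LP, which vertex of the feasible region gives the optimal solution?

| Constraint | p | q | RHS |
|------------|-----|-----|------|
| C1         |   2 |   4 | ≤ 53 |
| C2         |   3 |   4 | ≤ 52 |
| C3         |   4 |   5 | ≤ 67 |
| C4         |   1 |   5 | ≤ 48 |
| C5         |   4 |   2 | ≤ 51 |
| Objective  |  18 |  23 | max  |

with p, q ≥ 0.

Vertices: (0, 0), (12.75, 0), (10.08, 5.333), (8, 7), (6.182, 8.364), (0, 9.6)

Evaluate the objective at each vertex of the feasible region:
  z(0, 0) = 0
  z(12.75, 0) = 229.5
  z(10.08, 5.333) = 304.2
  z(8, 7) = 305  ←
  z(6.182, 8.364) = 303.6
  z(0, 9.6) = 220.8
The maximum is at p = 8, q = 7.

(8, 7)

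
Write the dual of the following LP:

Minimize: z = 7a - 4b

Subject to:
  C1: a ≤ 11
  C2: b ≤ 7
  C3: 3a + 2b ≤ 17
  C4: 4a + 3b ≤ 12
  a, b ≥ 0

Primal min cᵀx s.t. Ax ≤ b, x ≥ 0  →  Dual max −bᵀy s.t. Aᵀy ≥ −c, y ≥ 0.

Maximize: z = -11y1 - 7y2 - 17y3 - 12y4

Subject to:
  y1 + 3y3 + 4y4 ≥ -7
  y2 + 2y3 + 3y4 ≥ 4
  y1, y2, y3, y4 ≥ 0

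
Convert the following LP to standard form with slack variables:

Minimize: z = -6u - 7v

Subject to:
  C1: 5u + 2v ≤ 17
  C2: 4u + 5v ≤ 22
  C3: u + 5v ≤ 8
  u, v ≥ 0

min z = -6u - 7v

s.t.
  5u + 2v + s1 = 17
  4u + 5v + s2 = 22
  u + 5v + s3 = 8
  u, v, s1, s2, s3 ≥ 0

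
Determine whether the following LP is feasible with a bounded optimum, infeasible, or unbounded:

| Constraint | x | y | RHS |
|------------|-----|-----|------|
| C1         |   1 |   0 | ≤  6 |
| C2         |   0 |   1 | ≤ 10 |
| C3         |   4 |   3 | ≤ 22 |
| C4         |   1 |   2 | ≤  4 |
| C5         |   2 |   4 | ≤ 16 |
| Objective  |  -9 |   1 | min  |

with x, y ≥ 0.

Feasible with a bounded optimal solution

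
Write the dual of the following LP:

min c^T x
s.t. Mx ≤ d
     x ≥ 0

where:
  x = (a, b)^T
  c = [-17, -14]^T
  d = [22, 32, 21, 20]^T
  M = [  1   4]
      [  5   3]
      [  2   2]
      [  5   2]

Primal min cᵀx s.t. Ax ≤ b, x ≥ 0  →  Dual max −bᵀy s.t. Aᵀy ≥ −c, y ≥ 0.

Maximize: z = -22y1 - 32y2 - 21y3 - 20y4

Subject to:
  y1 + 5y2 + 2y3 + 5y4 ≥ 17
  4y1 + 3y2 + 2y3 + 2y4 ≥ 14
  y1, y2, y3, y4 ≥ 0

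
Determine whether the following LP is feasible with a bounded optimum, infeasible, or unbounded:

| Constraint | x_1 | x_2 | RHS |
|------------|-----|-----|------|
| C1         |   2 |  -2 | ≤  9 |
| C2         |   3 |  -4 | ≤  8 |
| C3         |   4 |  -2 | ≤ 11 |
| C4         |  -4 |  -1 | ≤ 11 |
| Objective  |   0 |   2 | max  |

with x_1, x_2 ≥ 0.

Unbounded (objective can increase without bound)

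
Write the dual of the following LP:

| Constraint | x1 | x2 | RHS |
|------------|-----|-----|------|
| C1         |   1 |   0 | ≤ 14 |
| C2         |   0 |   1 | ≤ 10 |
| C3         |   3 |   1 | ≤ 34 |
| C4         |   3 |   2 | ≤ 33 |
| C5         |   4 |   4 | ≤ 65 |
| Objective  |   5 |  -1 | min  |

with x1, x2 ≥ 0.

Primal min cᵀx s.t. Ax ≤ b, x ≥ 0  →  Dual max −bᵀy s.t. Aᵀy ≥ −c, y ≥ 0.

Maximize: z = -14y1 - 10y2 - 34y3 - 33y4 - 65y5

Subject to:
  y1 + 3y3 + 3y4 + 4y5 ≥ -5
  y2 + y3 + 2y4 + 4y5 ≥ 1
  y1, y2, y3, y4, y5 ≥ 0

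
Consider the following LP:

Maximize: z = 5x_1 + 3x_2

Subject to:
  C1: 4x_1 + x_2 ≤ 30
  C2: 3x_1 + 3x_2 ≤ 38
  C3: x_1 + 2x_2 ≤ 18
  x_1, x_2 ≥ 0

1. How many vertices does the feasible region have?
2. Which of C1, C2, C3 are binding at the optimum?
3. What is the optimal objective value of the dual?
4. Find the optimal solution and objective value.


1. 4
2. C1, C3
3. 48
4. x_1 = 6, x_2 = 6, z = 48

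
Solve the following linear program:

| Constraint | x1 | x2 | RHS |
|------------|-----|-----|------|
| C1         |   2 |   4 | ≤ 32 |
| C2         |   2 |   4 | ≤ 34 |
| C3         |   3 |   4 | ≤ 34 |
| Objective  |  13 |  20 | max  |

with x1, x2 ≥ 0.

Evaluate the objective at each vertex of the feasible region:
  z(0, 0) = 0
  z(11.33, 0) = 147.3
  z(2, 7) = 166  ←
  z(0, 8) = 160
The maximum is at x1 = 2, x2 = 7.

x1 = 2, x2 = 7, z = 166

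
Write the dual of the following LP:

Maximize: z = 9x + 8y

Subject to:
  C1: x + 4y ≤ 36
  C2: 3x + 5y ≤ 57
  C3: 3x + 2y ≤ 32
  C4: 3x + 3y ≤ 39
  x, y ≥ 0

Primal max cᵀx s.t. Ax ≤ b, x ≥ 0  →  Dual min bᵀy s.t. Aᵀy ≥ c, y ≥ 0.

Minimize: z = 36y1 + 57y2 + 32y3 + 39y4

Subject to:
  y1 + 3y2 + 3y3 + 3y4 ≥ 9
  4y1 + 5y2 + 2y3 + 3y4 ≥ 8
  y1, y2, y3, y4 ≥ 0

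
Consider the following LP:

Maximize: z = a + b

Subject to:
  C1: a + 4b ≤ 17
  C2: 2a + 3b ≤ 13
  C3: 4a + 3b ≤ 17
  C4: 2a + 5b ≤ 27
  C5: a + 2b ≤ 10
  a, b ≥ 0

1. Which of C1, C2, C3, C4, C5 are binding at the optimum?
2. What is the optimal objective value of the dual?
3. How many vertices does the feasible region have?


1. C2, C3
2. 5
3. 5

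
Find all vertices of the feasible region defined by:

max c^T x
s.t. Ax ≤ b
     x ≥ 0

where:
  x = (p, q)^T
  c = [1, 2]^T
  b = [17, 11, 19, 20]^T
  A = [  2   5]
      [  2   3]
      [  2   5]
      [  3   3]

(0, 0), (5.5, 0), (1, 3), (0, 3.4)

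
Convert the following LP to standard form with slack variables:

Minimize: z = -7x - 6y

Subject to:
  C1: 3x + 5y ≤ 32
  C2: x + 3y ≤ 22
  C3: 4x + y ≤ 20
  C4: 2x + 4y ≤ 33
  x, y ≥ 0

min z = -7x - 6y

s.t.
  3x + 5y + s1 = 32
  x + 3y + s2 = 22
  4x + y + s3 = 20
  2x + 4y + s4 = 33
  x, y, s1, s2, s3, s4 ≥ 0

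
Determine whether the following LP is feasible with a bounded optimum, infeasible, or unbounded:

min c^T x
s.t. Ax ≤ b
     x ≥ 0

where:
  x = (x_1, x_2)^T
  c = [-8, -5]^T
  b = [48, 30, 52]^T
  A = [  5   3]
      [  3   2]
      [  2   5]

Feasible with a bounded optimal solution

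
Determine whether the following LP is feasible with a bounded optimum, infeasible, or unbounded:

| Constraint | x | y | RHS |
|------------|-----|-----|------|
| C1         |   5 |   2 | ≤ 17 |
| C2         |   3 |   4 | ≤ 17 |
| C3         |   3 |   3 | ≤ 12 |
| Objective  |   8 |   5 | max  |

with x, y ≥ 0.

Feasible with a bounded optimal solution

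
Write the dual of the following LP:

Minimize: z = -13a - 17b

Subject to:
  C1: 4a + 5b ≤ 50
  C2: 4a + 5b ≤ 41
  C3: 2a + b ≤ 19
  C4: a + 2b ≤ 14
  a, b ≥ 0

Primal min cᵀx s.t. Ax ≤ b, x ≥ 0  →  Dual max −bᵀy s.t. Aᵀy ≥ −c, y ≥ 0.

Maximize: z = -50y1 - 41y2 - 19y3 - 14y4

Subject to:
  4y1 + 4y2 + 2y3 + y4 ≥ 13
  5y1 + 5y2 + y3 + 2y4 ≥ 17
  y1, y2, y3, y4 ≥ 0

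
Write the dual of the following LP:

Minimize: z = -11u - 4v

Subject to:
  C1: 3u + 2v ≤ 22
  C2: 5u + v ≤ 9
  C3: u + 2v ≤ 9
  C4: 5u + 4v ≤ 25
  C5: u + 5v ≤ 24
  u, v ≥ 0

Primal min cᵀx s.t. Ax ≤ b, x ≥ 0  →  Dual max −bᵀy s.t. Aᵀy ≥ −c, y ≥ 0.

Maximize: z = -22y1 - 9y2 - 9y3 - 25y4 - 24y5

Subject to:
  3y1 + 5y2 + y3 + 5y4 + y5 ≥ 11
  2y1 + y2 + 2y3 + 4y4 + 5y5 ≥ 4
  y1, y2, y3, y4, y5 ≥ 0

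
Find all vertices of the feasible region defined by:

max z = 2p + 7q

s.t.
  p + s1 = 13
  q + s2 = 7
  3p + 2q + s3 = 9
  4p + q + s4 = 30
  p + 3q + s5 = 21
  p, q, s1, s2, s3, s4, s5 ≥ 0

(0, 0), (3, 0), (0, 4.5)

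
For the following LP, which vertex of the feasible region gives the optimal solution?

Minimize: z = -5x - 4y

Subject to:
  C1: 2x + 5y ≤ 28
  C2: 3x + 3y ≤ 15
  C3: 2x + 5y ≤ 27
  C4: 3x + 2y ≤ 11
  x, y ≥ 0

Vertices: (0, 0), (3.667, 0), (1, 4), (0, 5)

Evaluate the objective at each vertex of the feasible region:
  z(0, 0) = 0
  z(3.667, 0) = -18.33
  z(1, 4) = -21  ←
  z(0, 5) = -20
The minimum is at x = 1, y = 4.

(1, 4)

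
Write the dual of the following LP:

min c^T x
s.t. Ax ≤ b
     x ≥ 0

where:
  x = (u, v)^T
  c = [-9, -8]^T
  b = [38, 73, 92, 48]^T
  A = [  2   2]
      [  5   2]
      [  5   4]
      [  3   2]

Primal min cᵀx s.t. Ax ≤ b, x ≥ 0  →  Dual max −bᵀy s.t. Aᵀy ≥ −c, y ≥ 0.

Maximize: z = -38y1 - 73y2 - 92y3 - 48y4

Subject to:
  2y1 + 5y2 + 5y3 + 3y4 ≥ 9
  2y1 + 2y2 + 4y3 + 2y4 ≥ 8
  y1, y2, y3, y4 ≥ 0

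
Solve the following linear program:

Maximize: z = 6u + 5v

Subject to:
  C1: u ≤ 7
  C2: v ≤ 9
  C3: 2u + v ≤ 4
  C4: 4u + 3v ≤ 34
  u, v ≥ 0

Evaluate the objective at each vertex of the feasible region:
  z(0, 0) = 0
  z(2, 0) = 12
  z(0, 4) = 20  ←
The maximum is at u = 0, v = 4.

u = 0, v = 4, z = 20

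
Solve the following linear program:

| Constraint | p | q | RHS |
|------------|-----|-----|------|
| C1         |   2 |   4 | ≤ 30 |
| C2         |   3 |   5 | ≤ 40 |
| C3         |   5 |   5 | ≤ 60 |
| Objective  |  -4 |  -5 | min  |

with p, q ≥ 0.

Evaluate the objective at each vertex of the feasible region:
  z(0, 0) = 0
  z(12, 0) = -48
  z(10, 2) = -50  ←
  z(5, 5) = -45
  z(0, 7.5) = -37.5
The minimum is at p = 10, q = 2.

p = 10, q = 2, z = -50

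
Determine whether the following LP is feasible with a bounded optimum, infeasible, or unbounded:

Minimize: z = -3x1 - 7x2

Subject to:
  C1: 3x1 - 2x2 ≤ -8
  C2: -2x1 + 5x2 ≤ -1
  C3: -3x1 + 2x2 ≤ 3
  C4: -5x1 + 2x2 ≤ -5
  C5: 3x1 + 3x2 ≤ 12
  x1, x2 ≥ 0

Infeasible (no feasible solution exists)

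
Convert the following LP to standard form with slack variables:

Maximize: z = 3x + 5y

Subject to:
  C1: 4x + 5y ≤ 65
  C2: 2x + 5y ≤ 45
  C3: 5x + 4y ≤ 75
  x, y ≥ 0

max z = 3x + 5y

s.t.
  4x + 5y + s1 = 65
  2x + 5y + s2 = 45
  5x + 4y + s3 = 75
  x, y, s1, s2, s3 ≥ 0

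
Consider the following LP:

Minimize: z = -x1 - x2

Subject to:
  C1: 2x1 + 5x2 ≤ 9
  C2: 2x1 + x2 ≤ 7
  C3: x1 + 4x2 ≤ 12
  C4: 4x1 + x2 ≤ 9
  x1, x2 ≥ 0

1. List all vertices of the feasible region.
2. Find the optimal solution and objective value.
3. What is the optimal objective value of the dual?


1. (0, 0), (2.25, 0), (2, 1), (0, 1.8)
2. x1 = 2, x2 = 1, z = -3
3. -3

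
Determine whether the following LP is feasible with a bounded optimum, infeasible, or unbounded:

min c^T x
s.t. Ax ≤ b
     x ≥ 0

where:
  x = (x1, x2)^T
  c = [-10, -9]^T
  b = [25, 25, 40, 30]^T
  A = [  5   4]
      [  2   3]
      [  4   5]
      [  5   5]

Feasible with a bounded optimal solution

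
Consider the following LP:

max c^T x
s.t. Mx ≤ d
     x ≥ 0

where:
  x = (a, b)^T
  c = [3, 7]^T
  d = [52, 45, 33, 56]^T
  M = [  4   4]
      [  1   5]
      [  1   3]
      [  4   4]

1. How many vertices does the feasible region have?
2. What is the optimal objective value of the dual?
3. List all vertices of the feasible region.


1. 4
2. 71
3. (0, 0), (13, 0), (5, 8), (0, 9)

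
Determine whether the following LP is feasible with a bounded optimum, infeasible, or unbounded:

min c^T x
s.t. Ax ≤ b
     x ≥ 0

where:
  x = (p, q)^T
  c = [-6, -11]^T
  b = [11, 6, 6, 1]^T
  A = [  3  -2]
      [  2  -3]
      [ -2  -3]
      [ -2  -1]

Unbounded (objective can decrease without bound)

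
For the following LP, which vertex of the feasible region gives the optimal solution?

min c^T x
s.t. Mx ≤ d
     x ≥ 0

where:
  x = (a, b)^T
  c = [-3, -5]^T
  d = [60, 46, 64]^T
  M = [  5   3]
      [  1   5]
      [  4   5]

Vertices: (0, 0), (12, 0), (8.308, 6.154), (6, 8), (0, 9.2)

Evaluate the objective at each vertex of the feasible region:
  z(0, 0) = 0
  z(12, 0) = -36
  z(8.308, 6.154) = -55.69
  z(6, 8) = -58  ←
  z(0, 9.2) = -46
The minimum is at a = 6, b = 8.

(6, 8)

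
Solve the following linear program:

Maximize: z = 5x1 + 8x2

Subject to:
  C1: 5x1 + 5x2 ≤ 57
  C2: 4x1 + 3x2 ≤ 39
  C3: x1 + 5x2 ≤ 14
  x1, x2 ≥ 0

Evaluate the objective at each vertex of the feasible region:
  z(0, 0) = 0
  z(9.75, 0) = 48.75
  z(9, 1) = 53  ←
  z(0, 2.8) = 22.4
The maximum is at x1 = 9, x2 = 1.

x1 = 9, x2 = 1, z = 53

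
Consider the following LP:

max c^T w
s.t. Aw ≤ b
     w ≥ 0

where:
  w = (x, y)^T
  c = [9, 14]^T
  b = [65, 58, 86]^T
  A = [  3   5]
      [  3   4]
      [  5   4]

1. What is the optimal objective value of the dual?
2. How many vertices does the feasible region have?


1. 188
2. 5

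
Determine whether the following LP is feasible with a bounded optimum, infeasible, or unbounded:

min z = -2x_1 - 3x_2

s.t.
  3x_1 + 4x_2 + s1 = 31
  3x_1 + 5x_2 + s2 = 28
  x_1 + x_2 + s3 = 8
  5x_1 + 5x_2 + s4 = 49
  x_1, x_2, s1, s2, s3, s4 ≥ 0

Feasible with a bounded optimal solution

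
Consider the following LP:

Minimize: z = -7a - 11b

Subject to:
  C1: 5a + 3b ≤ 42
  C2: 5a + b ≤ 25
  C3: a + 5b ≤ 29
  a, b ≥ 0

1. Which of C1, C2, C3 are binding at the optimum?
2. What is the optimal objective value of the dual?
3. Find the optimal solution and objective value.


1. C2, C3
2. -83
3. a = 4, b = 5, z = -83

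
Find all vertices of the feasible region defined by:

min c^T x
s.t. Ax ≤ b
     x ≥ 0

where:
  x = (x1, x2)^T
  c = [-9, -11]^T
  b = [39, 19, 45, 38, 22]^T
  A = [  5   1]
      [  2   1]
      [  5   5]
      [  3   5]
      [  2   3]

(0, 0), (7.8, 0), (7.5, 1.5), (5, 4), (0, 7.333)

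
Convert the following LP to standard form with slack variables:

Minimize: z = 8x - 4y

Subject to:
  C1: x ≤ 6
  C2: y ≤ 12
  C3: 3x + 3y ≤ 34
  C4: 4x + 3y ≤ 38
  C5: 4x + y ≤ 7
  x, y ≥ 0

min z = 8x - 4y

s.t.
  x + s1 = 6
  y + s2 = 12
  3x + 3y + s3 = 34
  4x + 3y + s4 = 38
  4x + y + s5 = 7
  x, y, s1, s2, s3, s4, s5 ≥ 0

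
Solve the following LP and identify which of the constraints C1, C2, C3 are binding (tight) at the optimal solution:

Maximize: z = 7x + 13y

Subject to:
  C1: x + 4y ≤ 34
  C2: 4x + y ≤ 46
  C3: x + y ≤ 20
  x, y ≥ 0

At x = 10, y = 6, compute slack b - a·x for each constraint:
  C1: 34 − 34 = 0  (binding)
  C2: 46 − 46 = 0  (binding)
  C3: 20 − 16 = 4  (slack)

Optimal: x = 10, y = 6
Binding: C1, C2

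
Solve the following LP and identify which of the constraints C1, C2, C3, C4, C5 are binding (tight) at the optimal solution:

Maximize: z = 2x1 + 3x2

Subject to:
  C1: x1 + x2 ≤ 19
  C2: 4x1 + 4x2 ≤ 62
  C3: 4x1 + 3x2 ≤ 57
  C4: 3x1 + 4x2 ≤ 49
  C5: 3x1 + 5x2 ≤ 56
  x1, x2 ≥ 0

At x1 = 7, x2 = 7, compute slack b - a·x for each constraint:
  C1: 19 − 14 = 5  (slack)
  C2: 62 − 56 = 6  (slack)
  C3: 57 − 49 = 8  (slack)
  C4: 49 − 49 = 0  (binding)
  C5: 56 − 56 = 0  (binding)

Optimal: x1 = 7, x2 = 7
Binding: C4, C5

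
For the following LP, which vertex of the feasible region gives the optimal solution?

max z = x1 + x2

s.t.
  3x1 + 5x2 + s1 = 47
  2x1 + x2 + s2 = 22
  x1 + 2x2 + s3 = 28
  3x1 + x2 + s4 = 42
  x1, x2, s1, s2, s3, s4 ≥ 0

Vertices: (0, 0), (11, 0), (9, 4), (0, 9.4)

Evaluate the objective at each vertex of the feasible region:
  z(0, 0) = 0
  z(11, 0) = 11
  z(9, 4) = 13  ←
  z(0, 9.4) = 9.4
The maximum is at x1 = 9, x2 = 4.

(9, 4)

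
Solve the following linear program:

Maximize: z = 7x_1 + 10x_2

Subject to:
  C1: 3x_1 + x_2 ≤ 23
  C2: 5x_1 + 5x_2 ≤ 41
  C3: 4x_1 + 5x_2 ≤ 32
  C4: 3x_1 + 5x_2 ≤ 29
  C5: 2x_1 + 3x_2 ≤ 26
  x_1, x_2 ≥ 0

Evaluate the objective at each vertex of the feasible region:
  z(0, 0) = 0
  z(7.667, 0) = 53.67
  z(7.545, 0.3636) = 56.45
  z(3, 4) = 61  ←
  z(0, 5.8) = 58
The maximum is at x_1 = 3, x_2 = 4.

x_1 = 3, x_2 = 4, z = 61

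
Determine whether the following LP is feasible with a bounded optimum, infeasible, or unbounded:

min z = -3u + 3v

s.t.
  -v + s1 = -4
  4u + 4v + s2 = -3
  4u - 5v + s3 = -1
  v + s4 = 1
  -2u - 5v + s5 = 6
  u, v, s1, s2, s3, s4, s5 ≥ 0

Infeasible (no feasible solution exists)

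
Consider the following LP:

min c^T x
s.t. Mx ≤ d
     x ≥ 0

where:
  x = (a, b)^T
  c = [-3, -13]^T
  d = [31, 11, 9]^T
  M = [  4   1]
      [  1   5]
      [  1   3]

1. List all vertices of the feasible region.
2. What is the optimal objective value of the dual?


1. (0, 0), (7.75, 0), (7.636, 0.4545), (6, 1), (0, 2.2)
2. -31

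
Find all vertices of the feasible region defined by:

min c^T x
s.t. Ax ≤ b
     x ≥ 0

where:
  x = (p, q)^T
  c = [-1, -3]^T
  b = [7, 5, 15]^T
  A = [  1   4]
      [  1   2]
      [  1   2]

(0, 0), (5, 0), (3, 1), (0, 1.75)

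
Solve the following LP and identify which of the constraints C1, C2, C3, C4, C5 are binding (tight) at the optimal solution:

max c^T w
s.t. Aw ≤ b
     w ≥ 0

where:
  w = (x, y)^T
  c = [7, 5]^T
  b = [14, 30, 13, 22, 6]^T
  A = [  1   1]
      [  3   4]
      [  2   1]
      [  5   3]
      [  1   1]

At x = 2, y = 4, compute slack b - a·x for each constraint:
  C1: 14 − 6 = 8  (slack)
  C2: 30 − 22 = 8  (slack)
  C3: 13 − 8 = 5  (slack)
  C4: 22 − 22 = 0  (binding)
  C5: 6 − 6 = 0  (binding)

Optimal: x = 2, y = 4
Binding: C4, C5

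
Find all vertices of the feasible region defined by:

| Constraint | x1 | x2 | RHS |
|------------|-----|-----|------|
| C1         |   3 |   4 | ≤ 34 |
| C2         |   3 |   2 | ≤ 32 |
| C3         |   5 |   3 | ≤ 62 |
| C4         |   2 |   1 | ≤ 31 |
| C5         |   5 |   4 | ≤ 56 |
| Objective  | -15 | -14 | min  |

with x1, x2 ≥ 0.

(0, 0), (10.67, 0), (10, 1), (0, 8.5)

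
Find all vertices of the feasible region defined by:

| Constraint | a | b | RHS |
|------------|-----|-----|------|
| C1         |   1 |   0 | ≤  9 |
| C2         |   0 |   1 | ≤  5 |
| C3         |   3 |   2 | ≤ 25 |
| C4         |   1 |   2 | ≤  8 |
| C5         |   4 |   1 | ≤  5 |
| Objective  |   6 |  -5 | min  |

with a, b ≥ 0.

(0, 0), (1.25, 0), (0.2857, 3.857), (0, 4)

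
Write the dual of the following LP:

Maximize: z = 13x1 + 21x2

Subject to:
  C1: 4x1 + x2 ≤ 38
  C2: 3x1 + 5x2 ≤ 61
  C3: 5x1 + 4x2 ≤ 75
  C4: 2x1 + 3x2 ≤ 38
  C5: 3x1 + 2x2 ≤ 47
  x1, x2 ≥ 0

Primal max cᵀx s.t. Ax ≤ b, x ≥ 0  →  Dual min bᵀy s.t. Aᵀy ≥ c, y ≥ 0.

Minimize: z = 38y1 + 61y2 + 75y3 + 38y4 + 47y5

Subject to:
  4y1 + 3y2 + 5y3 + 2y4 + 3y5 ≥ 13
  y1 + 5y2 + 4y3 + 3y4 + 2y5 ≥ 21
  y1, y2, y3, y4, y5 ≥ 0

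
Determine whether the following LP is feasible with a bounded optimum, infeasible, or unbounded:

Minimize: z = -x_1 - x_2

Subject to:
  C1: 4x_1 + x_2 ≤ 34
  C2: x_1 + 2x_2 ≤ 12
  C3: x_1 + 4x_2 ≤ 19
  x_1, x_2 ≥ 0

Feasible with a bounded optimal solution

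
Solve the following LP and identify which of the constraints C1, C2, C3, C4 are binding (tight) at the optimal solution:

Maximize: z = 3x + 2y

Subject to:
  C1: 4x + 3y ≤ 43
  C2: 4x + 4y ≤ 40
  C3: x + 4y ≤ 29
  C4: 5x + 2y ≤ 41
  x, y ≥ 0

At x = 7, y = 3, compute slack b - a·x for each constraint:
  C1: 43 − 37 = 6  (slack)
  C2: 40 − 40 = 0  (binding)
  C3: 29 − 19 = 10  (slack)
  C4: 41 − 41 = 0  (binding)

Optimal: x = 7, y = 3
Binding: C2, C4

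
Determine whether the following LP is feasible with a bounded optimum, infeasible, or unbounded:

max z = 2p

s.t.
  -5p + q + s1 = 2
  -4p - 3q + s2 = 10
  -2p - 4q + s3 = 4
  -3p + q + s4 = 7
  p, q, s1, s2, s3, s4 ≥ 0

Unbounded (objective can increase without bound)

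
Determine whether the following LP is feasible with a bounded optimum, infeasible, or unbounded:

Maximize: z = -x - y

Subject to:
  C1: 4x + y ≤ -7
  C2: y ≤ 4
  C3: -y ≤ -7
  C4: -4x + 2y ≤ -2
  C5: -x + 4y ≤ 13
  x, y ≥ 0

Infeasible (no feasible solution exists)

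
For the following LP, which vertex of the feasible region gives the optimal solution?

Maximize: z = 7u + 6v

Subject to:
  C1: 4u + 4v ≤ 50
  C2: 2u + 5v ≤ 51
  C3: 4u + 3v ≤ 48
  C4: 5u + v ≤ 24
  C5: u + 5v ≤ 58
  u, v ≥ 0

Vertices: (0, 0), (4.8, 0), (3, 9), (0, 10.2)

Evaluate the objective at each vertex of the feasible region:
  z(0, 0) = 0
  z(4.8, 0) = 33.6
  z(3, 9) = 75  ←
  z(0, 10.2) = 61.2
The maximum is at u = 3, v = 9.

(3, 9)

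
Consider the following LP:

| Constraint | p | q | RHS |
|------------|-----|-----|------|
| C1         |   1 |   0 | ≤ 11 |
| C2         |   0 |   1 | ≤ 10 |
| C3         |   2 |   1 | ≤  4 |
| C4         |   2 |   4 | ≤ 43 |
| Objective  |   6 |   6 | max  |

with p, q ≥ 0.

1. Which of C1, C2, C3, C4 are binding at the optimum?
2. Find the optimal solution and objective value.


1. C3
2. p = 0, q = 4, z = 24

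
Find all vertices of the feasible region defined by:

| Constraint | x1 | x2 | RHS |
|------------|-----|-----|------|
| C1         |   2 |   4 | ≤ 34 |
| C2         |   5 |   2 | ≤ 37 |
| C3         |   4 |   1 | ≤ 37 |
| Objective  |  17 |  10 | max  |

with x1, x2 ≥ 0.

(0, 0), (7.4, 0), (5, 6), (0, 8.5)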